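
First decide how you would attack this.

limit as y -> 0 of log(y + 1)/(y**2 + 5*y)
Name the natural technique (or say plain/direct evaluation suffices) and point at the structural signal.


Diagnosis: l'Hôpital's rule (0/0) — plug in 0: top and bottom both hit zero, so differentiate each and retry. A local series expansion at the point resolves it as well; the rule is the packaged version of that step.


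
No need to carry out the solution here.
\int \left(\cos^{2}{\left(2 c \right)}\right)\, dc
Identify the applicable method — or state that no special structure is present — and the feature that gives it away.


Diagnosis: a trigonometric identity — the exponent on \cos^{2}{\left(2 c \right)} is even — the power-reduction identity is the standard preprocessing step.


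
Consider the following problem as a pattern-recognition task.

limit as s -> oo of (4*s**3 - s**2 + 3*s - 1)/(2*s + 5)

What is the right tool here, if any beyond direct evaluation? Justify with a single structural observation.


Method: dominant-term comparison — growth-rate triage: the leading powers of s decide the limit, everything else is noise. l'Hôpital's at-infinity variant applies to the expression viewed as a single quotient; the leading-term comparison is the direct route.


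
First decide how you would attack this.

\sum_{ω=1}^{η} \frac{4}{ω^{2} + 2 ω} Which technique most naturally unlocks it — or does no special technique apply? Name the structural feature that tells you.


Verdict: telescoping — rewrite \frac{4}{ω^{2} + 2 ω} as simple fractions and successive terms eat each other — only the edges survive.


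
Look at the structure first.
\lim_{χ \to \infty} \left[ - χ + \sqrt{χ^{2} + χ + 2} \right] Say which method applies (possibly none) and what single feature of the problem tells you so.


Best approach: conjugate multiplication — the difference \sqrt{χ^{2} + χ + 2} - χ is an ∞ − ∞ stalemate; its conjugate partner breaks the tie.


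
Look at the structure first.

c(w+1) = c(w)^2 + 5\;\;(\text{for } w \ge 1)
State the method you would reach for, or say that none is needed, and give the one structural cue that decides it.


Diagnosis: no special technique — the unknown enters the rule nonlinearly, not as a weighted sum — no linear method is even well-posed.


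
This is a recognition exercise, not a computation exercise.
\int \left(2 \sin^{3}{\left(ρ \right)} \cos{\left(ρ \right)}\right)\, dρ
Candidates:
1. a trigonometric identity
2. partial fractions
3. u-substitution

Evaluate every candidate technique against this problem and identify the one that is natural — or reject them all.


Technique: u-substitution — collected, the integrand has one factor that is, up to a constant, the derivative of an inner expression the rest depends on — substitute for that inner expression.
- a trigonometric identity — neither the even-power reduction nor the product-to-sum identity applies to this structure.
- partial fractions: the expression is not a ratio of polynomials that decomposes further.
- u-substitution — yes, a natural case for it.


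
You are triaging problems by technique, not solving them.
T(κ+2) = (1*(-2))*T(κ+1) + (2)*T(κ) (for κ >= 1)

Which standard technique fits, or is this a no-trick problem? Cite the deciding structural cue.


Method: the characteristic-root method — try a geometric ansatz r^κ: constant coefficients turn the recurrence into one polynomial equation in r.


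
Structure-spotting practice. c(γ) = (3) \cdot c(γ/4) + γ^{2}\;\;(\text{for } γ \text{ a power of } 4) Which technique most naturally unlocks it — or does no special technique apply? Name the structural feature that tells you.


Best approach: the master substitution — the argument contracts 4-fold per step: reindex γ exponentially and solve the linear recurrence in the new index.


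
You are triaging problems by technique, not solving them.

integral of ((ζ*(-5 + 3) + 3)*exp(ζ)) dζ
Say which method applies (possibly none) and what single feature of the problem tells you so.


Technique: integration by parts — (ζ*(-5 + 3) + 3) dies after finitely many derivatives while exp(ζ) cycles under integration — the tabular/parts setup.


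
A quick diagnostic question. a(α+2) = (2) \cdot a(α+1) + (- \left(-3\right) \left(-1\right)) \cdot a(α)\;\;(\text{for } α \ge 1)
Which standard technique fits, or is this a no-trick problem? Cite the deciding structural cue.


Diagnosis: the characteristic-root method — linear, homogeneous, constant coefficients: solutions of the form r^α exist — find the roots of the characteristic polynomial.


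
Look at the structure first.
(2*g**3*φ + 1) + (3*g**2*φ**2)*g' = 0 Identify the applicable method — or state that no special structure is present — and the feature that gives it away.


Diagnosis: the exact-equation method — d/dg of 2*g**3*φ + 1 equals d/dφ of 3*g**2*φ**2: the form is a total differential of one potential — integrate it exactly.


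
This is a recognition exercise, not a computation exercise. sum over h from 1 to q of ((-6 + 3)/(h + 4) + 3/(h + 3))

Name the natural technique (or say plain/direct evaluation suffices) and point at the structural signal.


Diagnosis: telescoping — spot the paired structure — each term adds 3/(h + 3) and subtracts its successor value, which the next term restores: the definition of a telescoping chain.


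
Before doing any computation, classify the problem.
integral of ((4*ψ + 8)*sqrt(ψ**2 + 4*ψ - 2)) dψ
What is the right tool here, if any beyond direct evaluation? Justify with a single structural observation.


Best approach: u-substitution — differentiating the inner expression ψ**2 + 4*ψ - 2 produces the factor 4*ψ + 8 up to a constant multiple, so substituting u = ψ**2 + 4*ψ - 2 reduces everything to a one-variable integral in u.


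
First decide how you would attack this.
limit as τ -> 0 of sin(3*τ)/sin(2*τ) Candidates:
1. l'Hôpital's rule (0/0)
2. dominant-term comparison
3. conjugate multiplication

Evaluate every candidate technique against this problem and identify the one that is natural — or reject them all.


Verdict: l'Hôpital's rule (0/0) — substituting 0 gives 0 over 0; differentiate top and bottom once and re-evaluate. A local series expansion at the point resolves it as well; the rule is the packaged version of that step.
- l'Hôpital's rule (0/0): yes — fits the structure here.
- dominant-term comparison: this limit is not decided by comparing polynomial growth at infinity.
- conjugate multiplication: there is no infinity-minus-infinity radical difference to rationalize.


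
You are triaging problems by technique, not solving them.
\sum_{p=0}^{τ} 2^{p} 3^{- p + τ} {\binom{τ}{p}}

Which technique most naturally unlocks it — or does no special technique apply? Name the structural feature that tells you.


Diagnosis: the binomial theorem — the summand is term p of a binomial expansion in 2 and 3; the whole sum is a single power.


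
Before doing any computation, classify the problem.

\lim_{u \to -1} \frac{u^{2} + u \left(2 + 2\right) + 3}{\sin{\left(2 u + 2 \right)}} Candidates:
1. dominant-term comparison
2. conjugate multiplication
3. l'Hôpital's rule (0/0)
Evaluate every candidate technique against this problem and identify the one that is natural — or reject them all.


Diagnosis: l'Hôpital's rule (0/0) — numerator and denominator both vanish at -1 — a genuine 0/0 form, which is exactly when l'Hôpital applies. Expanding numerator and denominator to first order gives the same value — the rule automates exactly that.
- dominant-term comparison — no dominant power emerges to decide the limit by degree comparison.
- conjugate multiplication: no difference of divergent radicals appears, so rationalizing has nothing to cancel.
- l'Hôpital's rule (0/0): yes — fits the structure here.


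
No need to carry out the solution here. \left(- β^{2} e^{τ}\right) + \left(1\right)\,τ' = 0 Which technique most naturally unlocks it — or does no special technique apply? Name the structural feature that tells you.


Verdict: separation of variables — solved for the derivative, the right side splits multiplicatively into a function of each variable alone — divide and integrate each side.


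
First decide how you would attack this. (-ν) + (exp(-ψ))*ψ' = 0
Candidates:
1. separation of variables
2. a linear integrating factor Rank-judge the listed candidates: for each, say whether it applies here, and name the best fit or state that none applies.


Method: separation of variables — one side of the product carries the independent variable, the other the unknown — the textbook separation shape.
- separation of variables: yes — fits the structure here.
- a linear integrating factor: the unknown enters nonlinearly (through a power, a denominator, or a transcendental function), which the linear integrating-factor recipe cannot absorb as-is — any repair would come from a preliminary substitution, not the factor.


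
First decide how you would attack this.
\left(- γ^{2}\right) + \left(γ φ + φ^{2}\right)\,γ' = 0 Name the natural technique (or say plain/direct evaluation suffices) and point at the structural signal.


Method: the homogeneous substitution — the slope is degree-zero homogeneous: the ratio substitution v = γ/φ collapses it. With the right rearrangement (exchanging the roles of the variables where needed), this also fits a Bernoulli template; the homogeneous substitution reads the structure directly.


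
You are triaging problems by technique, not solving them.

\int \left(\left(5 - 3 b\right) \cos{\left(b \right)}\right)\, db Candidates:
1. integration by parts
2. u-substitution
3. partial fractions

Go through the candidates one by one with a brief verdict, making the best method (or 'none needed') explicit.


Technique: integration by parts — a polynomial 5 - 3 b against the kernel \cos{\left(b \right)} is the signature bounded-ladder case for integration by parts.
- integration by parts — applies; the problem has the shape this method handles.
- u-substitution: no subexpression of the integrand serves as a whole-integral substitution inner — individual terms may offer their own, but none carries its derivative as a factor of the full integrand; a working change of variable would have to be constructed from outside the expression.
- partial fractions: there is no rational-function structure to decompose.


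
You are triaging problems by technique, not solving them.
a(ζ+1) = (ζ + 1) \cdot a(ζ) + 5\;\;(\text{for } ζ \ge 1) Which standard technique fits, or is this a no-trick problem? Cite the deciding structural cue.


Method: a summation factor — rescale the sequence by the product of the weights ζ + 1 so far — the recurrence collapses to a plain running sum.


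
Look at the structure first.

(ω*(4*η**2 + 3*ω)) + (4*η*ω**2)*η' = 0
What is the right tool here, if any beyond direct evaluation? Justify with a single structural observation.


Method: the exact-equation method — equality of cross partials is the green light — assemble the potential function term by term.


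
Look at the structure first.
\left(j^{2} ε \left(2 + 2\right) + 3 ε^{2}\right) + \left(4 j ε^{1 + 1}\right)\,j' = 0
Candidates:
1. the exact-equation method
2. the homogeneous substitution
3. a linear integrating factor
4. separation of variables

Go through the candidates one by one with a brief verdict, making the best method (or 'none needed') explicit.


Verdict: the exact-equation method — because the two cross partials coincide, the form is conservative as written — recover its potential in (ε, j).
- the exact-equation method — applies; the problem has the shape this method handles.
- the homogeneous substitution — the slope does not depend on the ratio of the variables alone.
- a linear integrating factor: a nonlinear term in the unknown puts this outside the integrating-factor template.
- separation of variables — no division isolates the independent variable from the unknown.


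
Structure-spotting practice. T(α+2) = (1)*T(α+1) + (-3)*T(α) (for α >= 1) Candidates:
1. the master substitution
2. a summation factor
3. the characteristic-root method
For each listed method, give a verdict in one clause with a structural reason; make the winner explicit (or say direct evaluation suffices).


Technique: the characteristic-root method — try a geometric ansatz r^α: constant coefficients turn the recurrence into one polynomial equation in r.
- the master substitution — the recursive argument is a shift of the index, not a fixed fraction of it.
- a summation factor — a summation factor telescopes one-step recursions; this one carries higher-order memory.
- the characteristic-root method: applies; the problem has the shape this method handles.


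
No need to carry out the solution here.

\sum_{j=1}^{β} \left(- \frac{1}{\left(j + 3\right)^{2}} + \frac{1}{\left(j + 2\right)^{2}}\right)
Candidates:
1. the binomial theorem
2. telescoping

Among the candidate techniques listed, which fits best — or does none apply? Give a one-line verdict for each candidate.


Verdict: telescoping — a difference of consecutive values of one function (\frac{1}{\left(j + 2\right)^{2}} at one index and the next) — telescoping by construction.
- the binomial theorem: there is no sum-raised-to-a-power identity hiding in these terms.
- telescoping: yes — fits the structure here.


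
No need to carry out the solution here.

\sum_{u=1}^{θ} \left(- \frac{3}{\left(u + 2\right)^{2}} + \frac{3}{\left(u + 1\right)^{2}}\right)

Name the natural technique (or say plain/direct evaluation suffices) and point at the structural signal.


Verdict: telescoping — each term adds \frac{3}{\left(u + 1\right)^{2}} and subtracts the same expression advanced one index; that subtracted piece cancels against the next term's added copy — only the boundary terms survive.


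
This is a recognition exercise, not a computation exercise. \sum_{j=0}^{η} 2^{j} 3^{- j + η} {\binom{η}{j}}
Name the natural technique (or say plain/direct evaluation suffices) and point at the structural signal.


Verdict: the binomial theorem — the binomial coefficients weight matched powers of 2 and 3, which is exactly the expansion of a binomial power.


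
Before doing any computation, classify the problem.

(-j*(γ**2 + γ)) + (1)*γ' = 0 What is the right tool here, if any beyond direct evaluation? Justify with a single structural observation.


Best approach: separation of variables — the derivative equals a pure function of j (namely j) times a pure function of γ (namely γ**2 + γ); divide and integrate each side. A Bernoulli rewrite would carry it as the equation stands — separating the variables needs no rearrangement either.


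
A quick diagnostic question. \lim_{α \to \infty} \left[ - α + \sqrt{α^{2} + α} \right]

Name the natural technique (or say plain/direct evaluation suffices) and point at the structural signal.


Technique: conjugate multiplication — this difference gives up after one conjugate multiplication — the radical structure cancels against its conjugate.


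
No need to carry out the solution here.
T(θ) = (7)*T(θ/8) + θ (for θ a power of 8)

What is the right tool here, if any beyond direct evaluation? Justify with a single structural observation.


Best approach: the master substitution — recursion at θ/8 is multiplicative in the index; logarithmic reindexing via θ = 8^m linearizes it.


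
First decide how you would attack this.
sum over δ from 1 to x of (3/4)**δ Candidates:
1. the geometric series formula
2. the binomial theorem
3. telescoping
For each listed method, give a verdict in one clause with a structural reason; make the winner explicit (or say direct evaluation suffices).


Verdict: the geometric series formula — check a ratio of consecutive terms: it is 3/4, independent of the index, so the geometric formula closes the sum.
- the geometric series formula — yes, a natural case for it.
- the binomial theorem — the terms do not reassemble into a binomial power.
- telescoping: neither a shifted-difference shape nor integer-spaced poles are present.


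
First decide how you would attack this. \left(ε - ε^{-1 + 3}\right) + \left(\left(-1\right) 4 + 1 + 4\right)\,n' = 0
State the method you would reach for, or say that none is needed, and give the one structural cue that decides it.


Method: no special technique — with n absent the equation is not coupled at all: direct integration in ε.


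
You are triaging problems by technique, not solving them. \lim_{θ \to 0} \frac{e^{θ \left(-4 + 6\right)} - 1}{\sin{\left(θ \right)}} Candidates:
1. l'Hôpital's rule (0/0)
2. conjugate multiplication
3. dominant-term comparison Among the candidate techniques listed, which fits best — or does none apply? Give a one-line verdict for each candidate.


Method: l'Hôpital's rule (0/0) — numerator and denominator both vanish at 0 — a genuine 0/0 form, which is exactly when l'Hôpital applies. Known elementary limits would finish this too — the rule just bypasses the case analysis.
- l'Hôpital's rule (0/0): yes, a natural case for it.
- conjugate multiplication: no divergent radical difference is present for a conjugate pair to cancel.
- dominant-term comparison: this is not a rational comparison of growth rates at infinity.


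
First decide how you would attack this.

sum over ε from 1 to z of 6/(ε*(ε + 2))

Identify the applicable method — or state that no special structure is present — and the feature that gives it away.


Verdict: telescoping — one partial-fraction pass turns 6/(ε*(ε + 2)) into a shifted difference, and shifted differences telescope.


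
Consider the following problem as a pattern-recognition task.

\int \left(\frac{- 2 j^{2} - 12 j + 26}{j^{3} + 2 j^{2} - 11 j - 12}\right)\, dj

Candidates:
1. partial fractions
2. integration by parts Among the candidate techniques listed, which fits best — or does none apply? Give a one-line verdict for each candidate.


Technique: partial fractions — the bottom, j^{3} + 2 j^{2} - 11 j - 12, comes apart into simple factors, and a proper rational function over split factors decomposes.
- partial fractions — a fit — the right tool for this form.
- integration by parts: the nonconstant-polynomial-times-standard-kernel pattern (an exp, sine, cosine, or logarithm partner) is absent.


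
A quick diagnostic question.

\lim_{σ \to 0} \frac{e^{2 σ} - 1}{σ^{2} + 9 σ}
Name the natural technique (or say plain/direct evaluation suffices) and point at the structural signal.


Diagnosis: l'Hôpital's rule (0/0) — plug in 0: top and bottom both hit zero, so differentiate each and retry. The standard small-argument limits would also carry it; the rule is the systematic route.


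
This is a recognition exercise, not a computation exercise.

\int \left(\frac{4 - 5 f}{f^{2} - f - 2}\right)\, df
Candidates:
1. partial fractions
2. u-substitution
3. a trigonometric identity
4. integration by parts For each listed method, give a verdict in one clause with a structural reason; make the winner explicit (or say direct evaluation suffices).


Technique: partial fractions — f^{2} - f - 2 splits into linear pieces, so the quotient is a sum of simple fractions — decompose before integrating.
- partial fractions: applies; the problem has the shape this method handles.
- u-substitution — no subexpression of the integrand pairs with its own derivative as a factor — individual terms may offer their own substitutions, but any change of variable covering the whole integral would have to be constructed from outside the expression.
- a trigonometric identity — no sine or cosine appears, so there is nothing for a trigonometric identity to act on.
- integration by parts: no split into a nonconstant polynomial times one of the standard kernels — exp, sine, or cosine of a linear argument, or a logarithm — applies here.


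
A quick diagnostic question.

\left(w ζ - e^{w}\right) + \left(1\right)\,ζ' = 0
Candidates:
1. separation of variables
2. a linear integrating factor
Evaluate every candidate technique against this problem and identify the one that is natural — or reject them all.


Diagnosis: a linear integrating factor — first power of ζ, nonzero forcing: the integrating-factor recipe applies verbatim with p = w.
- separation of variables — no algebra isolates the independent variable on one side and the unknown on the other.
- a linear integrating factor — yes — fits the structure here.


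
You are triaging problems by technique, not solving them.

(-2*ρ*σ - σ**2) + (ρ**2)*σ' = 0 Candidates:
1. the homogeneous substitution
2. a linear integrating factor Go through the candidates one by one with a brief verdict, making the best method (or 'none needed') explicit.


Diagnosis: the homogeneous substitution — the slope's numerator and denominator share total degree; set v = σ/ρ and the equation drops to separable form. A Bernoulli rewrite works here as the equation stands — the homogeneous substitution is the more immediate reading.
- the homogeneous substitution — a fit — the right tool for this form.
- a linear integrating factor — the unknown enters nonlinearly (through a power, a denominator, or a transcendental function), which the linear integrating-factor recipe cannot absorb as-is — any repair would come from a preliminary substitution, not the factor.


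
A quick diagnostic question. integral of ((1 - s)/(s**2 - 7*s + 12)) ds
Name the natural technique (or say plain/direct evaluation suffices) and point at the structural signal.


Technique: partial fractions — a proper rational integrand whose denominator splits into simpler factors — decompose into partial fractions first.


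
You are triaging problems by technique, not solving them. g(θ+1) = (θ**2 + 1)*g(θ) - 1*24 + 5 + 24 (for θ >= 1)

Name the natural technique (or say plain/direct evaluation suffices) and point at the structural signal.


Verdict: a summation factor — first-order, linear, moving coefficient θ**2 + 1: the discrete analogue of an integrating factor handles it.


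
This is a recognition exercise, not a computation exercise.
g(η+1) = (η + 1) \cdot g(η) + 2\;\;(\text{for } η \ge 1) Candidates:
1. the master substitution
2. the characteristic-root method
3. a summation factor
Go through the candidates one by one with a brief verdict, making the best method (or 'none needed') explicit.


Verdict: a summation factor — normalize by the running product of η + 1: the left side becomes a difference, and differences sum.
- the master substitution — with no divided-index recursive call, reindexing by powers of a base buys nothing.
- the characteristic-root method: the coefficients change with the index, which the root method cannot absorb.
- a summation factor — a fit — the right tool for this form.


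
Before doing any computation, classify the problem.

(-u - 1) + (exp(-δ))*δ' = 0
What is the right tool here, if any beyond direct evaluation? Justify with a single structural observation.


Diagnosis: separation of variables — one side of the product carries the independent variable, the other the unknown — the textbook separation shape. The cross-partial test also passes here (vacuously, each side single-variable); the potential-function route would work, separation is simply more immediate.


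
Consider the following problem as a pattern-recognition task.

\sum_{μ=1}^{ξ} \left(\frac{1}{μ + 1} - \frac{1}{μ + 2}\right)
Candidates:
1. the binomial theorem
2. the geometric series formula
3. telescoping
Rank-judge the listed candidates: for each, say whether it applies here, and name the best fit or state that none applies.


Technique: telescoping — spot the paired structure — each term adds \frac{1}{μ + 1} and subtracts its successor value, which the next term restores: the definition of a telescoping chain.
- the binomial theorem — no binomial coefficients pair up with complementary powers here.
- the geometric series formula: the ratio of consecutive terms depends on the index.
- telescoping: yes, a natural case for it.


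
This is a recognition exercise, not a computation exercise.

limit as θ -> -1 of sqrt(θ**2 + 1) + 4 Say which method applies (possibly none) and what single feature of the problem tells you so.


Technique: no special technique — the expression is continuous at the evaluation point — substitute directly; no indeterminate form appears.


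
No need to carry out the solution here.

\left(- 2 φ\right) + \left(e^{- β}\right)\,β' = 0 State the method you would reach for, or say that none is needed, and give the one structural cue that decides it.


Diagnosis: separation of variables — one side of the product carries the independent variable, the other the unknown — the textbook separation shape. An exactness check succeeds on this form as well — separation and the potential function arrive at the same answer, separation more directly.


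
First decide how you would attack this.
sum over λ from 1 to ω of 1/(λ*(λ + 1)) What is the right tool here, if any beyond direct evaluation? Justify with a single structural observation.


Diagnosis: telescoping — 1/(λ*(λ + 1)) hides a difference of shifted reciprocals — decompose it and the middle of the sum vanishes.


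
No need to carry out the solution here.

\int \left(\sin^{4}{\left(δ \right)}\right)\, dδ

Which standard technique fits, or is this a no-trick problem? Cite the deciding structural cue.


Verdict: a trigonometric identity — \sin^{4}{\left(δ \right)} is the textbook power-reduction case — identities first, antiderivatives second.


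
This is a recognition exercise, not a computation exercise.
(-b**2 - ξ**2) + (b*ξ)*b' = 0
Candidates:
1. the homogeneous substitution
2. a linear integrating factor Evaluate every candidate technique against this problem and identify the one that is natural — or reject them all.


Technique: the homogeneous substitution — the slope's numerator and denominator have matching total degree, so it depends only on b/ξ and the ratio substitution collapses it. This doubles as a Bernoulli equation in the unknown as written; the homogeneous route needs no setup at all.
- the homogeneous substitution — a fit — the right tool for this form.
- a linear integrating factor: a nonlinear term in the unknown puts this outside the integrating-factor template.


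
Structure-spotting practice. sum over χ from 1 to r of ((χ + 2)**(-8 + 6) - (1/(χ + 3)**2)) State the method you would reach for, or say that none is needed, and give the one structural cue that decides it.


Best approach: telescoping — a difference of consecutive values of one function ((χ + 2)**(-8 + 6) at one index and the next) — telescoping by construction.


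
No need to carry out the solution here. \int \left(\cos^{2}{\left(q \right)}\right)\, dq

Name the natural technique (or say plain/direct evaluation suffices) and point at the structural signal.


Verdict: a trigonometric identity — \cos^{2}{\left(q \right)} calls for power reduction: rewrite via double angles before any antiderivative is attempted.


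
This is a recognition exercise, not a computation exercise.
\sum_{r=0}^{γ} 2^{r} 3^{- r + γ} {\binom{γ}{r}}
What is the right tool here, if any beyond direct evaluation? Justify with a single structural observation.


Method: the binomial theorem — {\binom{γ}{r}} weighting matched powers of 2 and 3 is the expanded form of (2 + 3)^γ — fold it back up.


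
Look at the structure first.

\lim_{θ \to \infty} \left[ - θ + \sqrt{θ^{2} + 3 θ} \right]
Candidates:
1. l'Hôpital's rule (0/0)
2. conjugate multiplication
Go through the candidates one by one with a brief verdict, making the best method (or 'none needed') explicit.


Technique: conjugate multiplication — two divergent pieces with a minus sign between them and a radical in the mix: rationalize \sqrt{θ^{2} + 3 θ} - θ before any limit law applies.
- l'Hôpital's rule (0/0): no quotient structure at all: the clash is ∞ minus ∞, which rationalizing converts into a tractable ratio.
- conjugate multiplication — applicable, and directly so.


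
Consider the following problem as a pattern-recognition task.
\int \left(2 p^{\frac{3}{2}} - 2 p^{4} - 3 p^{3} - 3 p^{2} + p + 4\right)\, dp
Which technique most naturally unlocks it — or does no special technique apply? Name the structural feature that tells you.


Diagnosis: no special technique — the integrand is a sum of constant multiples of powers of p — integrate term by term.


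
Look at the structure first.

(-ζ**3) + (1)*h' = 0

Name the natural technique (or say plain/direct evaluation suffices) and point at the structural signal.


Diagnosis: no special technique — solved for the derivative, no h appears — this is antidifferentiation in ζ wearing ODE clothing.


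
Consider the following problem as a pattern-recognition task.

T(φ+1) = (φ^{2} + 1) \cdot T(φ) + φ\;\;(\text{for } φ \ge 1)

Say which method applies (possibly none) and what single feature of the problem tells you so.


Verdict: a summation factor — the coefficient φ^{2} + 1 drifts with the index, so no fixed root exists; normalizing by the cumulative product telescopes it.


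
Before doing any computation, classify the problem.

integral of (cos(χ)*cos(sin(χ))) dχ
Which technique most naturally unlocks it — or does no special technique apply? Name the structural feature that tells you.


Best approach: u-substitution — set u = sin(χ): a constant multiple of its derivative, namely cos(χ), is present as a factor once the integrand is collected, so the du is sitting there waiting.


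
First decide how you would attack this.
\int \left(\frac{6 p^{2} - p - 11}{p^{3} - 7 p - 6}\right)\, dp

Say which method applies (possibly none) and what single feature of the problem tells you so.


Verdict: partial fractions — once p^{3} - 7 p - 6 is factored, each root contributes a simple-fraction term; integrate them one at a time.


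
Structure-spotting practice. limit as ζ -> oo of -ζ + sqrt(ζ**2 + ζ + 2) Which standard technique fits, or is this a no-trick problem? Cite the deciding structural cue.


Verdict: conjugate multiplication — the ∞ − ∞ radical form is the exact trigger for the conjugate maneuver.


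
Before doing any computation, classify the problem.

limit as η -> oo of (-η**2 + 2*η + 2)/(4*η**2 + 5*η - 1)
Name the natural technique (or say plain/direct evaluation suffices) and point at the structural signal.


Technique: dominant-term comparison — at large η only the top-degree terms survive; compare the leading terms and the limit falls out. As a single quotient, the ∞/∞ shape would yield to repeated differentiation as well — the growth comparison gets there in one look.


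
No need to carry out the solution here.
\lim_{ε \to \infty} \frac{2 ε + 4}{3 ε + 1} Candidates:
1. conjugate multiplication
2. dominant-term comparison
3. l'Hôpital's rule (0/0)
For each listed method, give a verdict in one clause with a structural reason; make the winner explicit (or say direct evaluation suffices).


Diagnosis: dominant-term comparison — at large ε only the top-degree terms survive; compare the leading terms and the limit falls out.
- conjugate multiplication: there are no radicals in tension whose conjugate would simplify matters.
- dominant-term comparison — applicable, and directly so.
- l'Hôpital's rule (0/0) — no 0/0 form appears: written as one quotient, top and bottom both grow without bound, and the ratio is decided by their leading terms.


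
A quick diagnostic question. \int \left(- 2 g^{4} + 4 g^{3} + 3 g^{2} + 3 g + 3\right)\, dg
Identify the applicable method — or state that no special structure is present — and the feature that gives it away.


Verdict: no special technique — scan for structure and find none: constant multiples of powers of g, integrate directly.


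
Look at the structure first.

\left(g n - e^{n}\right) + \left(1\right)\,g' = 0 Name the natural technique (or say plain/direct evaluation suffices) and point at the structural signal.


Best approach: a linear integrating factor — g appears only to the first power with coefficient n — the classic integrating-factor setup.


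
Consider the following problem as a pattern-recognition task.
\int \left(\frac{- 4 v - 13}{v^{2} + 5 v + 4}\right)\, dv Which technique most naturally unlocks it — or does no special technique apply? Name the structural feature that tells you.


Method: partial fractions — rational integrand, reducible denominator v^{2} + 5 v + 4: decompose first, integrate second.


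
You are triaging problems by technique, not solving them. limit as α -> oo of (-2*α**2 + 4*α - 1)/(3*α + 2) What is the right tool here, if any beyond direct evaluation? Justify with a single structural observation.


Diagnosis: dominant-term comparison — at large α only the top-degree terms survive; compare the leading terms and the limit falls out. Differentiating the expression as a single quotient would eventually settle it as well; matching dominant growth settles it immediately.


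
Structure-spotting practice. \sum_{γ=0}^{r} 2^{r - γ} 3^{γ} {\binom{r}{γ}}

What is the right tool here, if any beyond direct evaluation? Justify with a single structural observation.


Technique: the binomial theorem — {\binom{r}{γ}} weighting matched powers of 3 and 2 is the expanded form of (3 + 2)^r — fold it back up.


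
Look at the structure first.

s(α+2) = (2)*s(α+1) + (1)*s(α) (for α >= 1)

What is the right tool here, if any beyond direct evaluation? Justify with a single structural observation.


Diagnosis: the characteristic-root method — this is the constant-coefficient homogeneous case — the whole solution in α reduces to a polynomial's roots.


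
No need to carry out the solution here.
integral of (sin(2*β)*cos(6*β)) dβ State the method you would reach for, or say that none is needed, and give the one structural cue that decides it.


Best approach: a trigonometric identity — the identity turns sin(2*β)*cos(6*β) into two lone cosines/sines, each trivially integrable.


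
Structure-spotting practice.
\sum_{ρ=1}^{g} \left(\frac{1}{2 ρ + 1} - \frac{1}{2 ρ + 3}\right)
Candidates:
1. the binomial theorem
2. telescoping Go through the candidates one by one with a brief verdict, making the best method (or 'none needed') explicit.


Method: telescoping — a difference of consecutive values of one function (\frac{1}{2 ρ + 1} at one index and the next) — telescoping by construction.
- the binomial theorem: there is no sum-raised-to-a-power identity hiding in these terms.
- telescoping: yes — fits the structure here.


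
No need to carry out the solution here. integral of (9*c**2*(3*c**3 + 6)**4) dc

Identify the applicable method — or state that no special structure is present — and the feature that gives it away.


Method: u-substitution — everything non-trivial happens through the inner expression 3*c**3 + 6, and its derivative accounts for the remaining factor up to a constant, so set u = 3*c**3 + 6. A patient expand-and-integrate also lands it; recognizing the inner expression is the shortcut.


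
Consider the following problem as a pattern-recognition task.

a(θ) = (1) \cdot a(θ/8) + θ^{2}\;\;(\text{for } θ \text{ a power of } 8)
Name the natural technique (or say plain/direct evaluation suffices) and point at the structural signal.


Verdict: the master substitution — the argument contracts 8-fold per step: reindex θ exponentially and solve the linear recurrence in the new index.


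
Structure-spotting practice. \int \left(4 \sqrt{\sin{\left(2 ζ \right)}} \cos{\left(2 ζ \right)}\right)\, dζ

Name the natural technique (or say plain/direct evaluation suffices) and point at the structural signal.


Technique: u-substitution — the only nontrivial dependence routes through \sin{\left(2 ζ \right)}, whose derivative supplies the leftover factor up to a constant multiple — u = \sin{\left(2 ζ \right)} flattens it.


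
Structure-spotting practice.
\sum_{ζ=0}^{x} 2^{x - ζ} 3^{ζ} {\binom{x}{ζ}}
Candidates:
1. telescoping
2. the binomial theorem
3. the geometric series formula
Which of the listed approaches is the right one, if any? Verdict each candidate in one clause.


Method: the binomial theorem — {\binom{x}{ζ}} weighting matched powers of 3 and 2 is the expanded form of (3 + 2)^x — fold it back up.
- telescoping: neither a shifted-difference shape nor integer-spaced poles are present.
- the binomial theorem: a fit — the right tool for this form.
- the geometric series formula — no single multiplier carries one term to the next throughout the sum.


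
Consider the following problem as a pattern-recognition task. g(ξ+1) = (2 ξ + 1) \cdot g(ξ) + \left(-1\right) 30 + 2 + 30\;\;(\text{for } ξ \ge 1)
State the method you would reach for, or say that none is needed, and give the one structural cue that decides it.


Verdict: a summation factor — one-term recursion with variable weight 2 ξ + 1 is solved by product normalization, not by root-finding.


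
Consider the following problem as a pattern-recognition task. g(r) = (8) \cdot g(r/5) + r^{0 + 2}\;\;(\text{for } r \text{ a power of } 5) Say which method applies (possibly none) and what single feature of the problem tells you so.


Method: the master substitution — the argument shrinks by the factor 5, so measure the index on a logarithmic scale and the recursion becomes a shift.


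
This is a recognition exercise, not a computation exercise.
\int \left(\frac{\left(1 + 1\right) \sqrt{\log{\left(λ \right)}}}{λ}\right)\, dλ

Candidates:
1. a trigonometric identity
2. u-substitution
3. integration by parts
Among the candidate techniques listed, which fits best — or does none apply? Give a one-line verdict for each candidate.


Best approach: u-substitution — collected, the integrand has one factor that is, up to a constant, the derivative of an inner expression the rest depends on — substitute for that inner expression.
- a trigonometric identity — no sine or cosine appears, so there is nothing for a trigonometric identity to act on.
- u-substitution: yes, a natural case for it.
- integration by parts: the integrand does not split as a nonconstant polynomial times an exp, sine, cosine of a linear argument, or logarithm — no polynomial-kernel parts product to differentiate one side of.


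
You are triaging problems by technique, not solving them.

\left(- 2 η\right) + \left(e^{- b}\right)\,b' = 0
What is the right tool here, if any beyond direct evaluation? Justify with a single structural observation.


Method: separation of variables — one side of the product carries the independent variable, the other the unknown — the textbook separation shape. One could also solve this as an exact equation; with each coefficient in its own variable, separating is the same work with fewer steps.


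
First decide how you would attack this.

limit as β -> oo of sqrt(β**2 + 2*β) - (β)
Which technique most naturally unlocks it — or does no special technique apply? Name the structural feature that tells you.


Technique: conjugate multiplication — neither sqrt(β**2 + 2*β) nor β converges alone, so rewrite their difference as a conjugate-rationalized quotient first.


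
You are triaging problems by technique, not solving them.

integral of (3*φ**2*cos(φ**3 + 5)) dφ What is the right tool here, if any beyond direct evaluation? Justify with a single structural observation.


Method: u-substitution — read it as f(φ**3 + 5) times a constant multiple of d(φ**3 + 5): one substitution, u = φ**3 + 5, finishes it.
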